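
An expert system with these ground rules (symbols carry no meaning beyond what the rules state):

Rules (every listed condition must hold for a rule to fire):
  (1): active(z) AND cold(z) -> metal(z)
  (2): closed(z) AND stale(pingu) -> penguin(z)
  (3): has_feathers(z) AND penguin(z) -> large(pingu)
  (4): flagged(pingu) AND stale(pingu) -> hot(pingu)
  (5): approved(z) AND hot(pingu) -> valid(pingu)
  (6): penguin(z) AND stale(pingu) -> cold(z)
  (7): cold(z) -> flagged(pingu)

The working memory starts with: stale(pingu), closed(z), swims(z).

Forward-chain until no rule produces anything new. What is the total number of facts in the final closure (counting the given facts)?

Round 1 fires (2), giving penguin(z).
Round 2 fires (6), giving cold(z).
Round 3 fires (7), giving flagged(pingu).
Round 4 fires (4), giving hot(pingu).
Closure: {closed(z), cold(z), flagged(pingu), hot(pingu), penguin(z), stale(pingu), swims(z)} — 7 facts.

7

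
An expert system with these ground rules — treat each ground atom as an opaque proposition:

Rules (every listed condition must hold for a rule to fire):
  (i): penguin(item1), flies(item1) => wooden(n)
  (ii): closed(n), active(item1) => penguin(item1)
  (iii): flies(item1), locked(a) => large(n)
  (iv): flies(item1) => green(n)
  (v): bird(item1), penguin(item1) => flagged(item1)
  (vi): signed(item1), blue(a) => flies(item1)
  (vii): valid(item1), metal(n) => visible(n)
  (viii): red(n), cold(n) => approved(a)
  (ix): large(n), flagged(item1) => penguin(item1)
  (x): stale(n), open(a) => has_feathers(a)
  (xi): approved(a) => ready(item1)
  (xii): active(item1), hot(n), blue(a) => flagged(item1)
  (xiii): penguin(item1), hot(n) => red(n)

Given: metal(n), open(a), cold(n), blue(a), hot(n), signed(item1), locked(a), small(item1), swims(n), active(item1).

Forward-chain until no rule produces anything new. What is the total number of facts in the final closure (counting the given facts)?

Round 1 fires (vi), (xii), giving flies(item1), flagged(item1).
Round 2 fires (iii), (iv), giving large(n), green(n).
Round 3 fires (ix), giving penguin(item1).
Round 4 fires (i), (xiii), giving wooden(n), red(n).
Round 5 fires (viii), giving approved(a).
Round 6 fires (xi), giving ready(item1).
Closure: {active(item1), approved(a), blue(a), cold(n), flagged(item1), flies(item1), green(n), hot(n), large(n), locked(a), metal(n), open(a), penguin(item1), ready(item1), red(n), signed(item1), small(item1), swims(n), wooden(n)} — 19 facts.

19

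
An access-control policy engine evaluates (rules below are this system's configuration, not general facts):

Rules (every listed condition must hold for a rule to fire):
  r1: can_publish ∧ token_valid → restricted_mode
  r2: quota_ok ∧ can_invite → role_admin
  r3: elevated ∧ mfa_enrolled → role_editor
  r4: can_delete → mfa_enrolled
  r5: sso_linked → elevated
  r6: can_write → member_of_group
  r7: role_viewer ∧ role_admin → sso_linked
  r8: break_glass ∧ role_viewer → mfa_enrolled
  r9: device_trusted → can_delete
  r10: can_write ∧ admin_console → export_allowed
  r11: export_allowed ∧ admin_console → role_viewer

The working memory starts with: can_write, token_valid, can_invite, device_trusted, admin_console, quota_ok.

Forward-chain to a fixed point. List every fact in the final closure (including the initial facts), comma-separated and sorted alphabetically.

admin_console, can_delete, can_invite, can_write, device_trusted, elevated, export_allowed, member_of_group, mfa_enrolled, quota_ok, role_admin, role_editor, role_viewer, sso_linked, token_valid

Round 1 fires r2, r6, r9, r10, giving role_admin, member_of_group, can_delete, export_allowed.
Round 2 fires r4, r11, giving mfa_enrolled, role_viewer.
Round 3 fires r7, giving sso_linked.
Round 4 fires r5, giving elevated.
Round 5 fires r3, giving role_editor.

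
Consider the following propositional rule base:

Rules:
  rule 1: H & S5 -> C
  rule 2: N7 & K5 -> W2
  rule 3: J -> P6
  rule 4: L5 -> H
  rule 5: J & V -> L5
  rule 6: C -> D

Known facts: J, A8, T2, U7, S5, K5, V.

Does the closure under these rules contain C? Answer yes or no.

yes

Round 1 — rule 3, rule 5, derive P6, L5.
Round 2 — rule 4, derive H.
Round 3 — rule 1, derive C.
Round 4 — rule 6, derive D.
C appears in round 3, so it is derivable.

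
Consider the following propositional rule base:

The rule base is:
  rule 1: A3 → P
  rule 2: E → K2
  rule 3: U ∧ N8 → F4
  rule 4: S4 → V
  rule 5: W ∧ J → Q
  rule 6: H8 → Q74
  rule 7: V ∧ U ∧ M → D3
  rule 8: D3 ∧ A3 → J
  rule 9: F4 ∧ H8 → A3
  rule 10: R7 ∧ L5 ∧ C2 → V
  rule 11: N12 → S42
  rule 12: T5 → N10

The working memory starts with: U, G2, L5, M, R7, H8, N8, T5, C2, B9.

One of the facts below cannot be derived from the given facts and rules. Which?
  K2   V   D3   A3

Round 1: rule 3 [U ∧ N8 → F4]; rule 6 [H8 → Q74]; rule 10 [R7 ∧ L5 ∧ C2 → V]; rule 12 [T5 → N10]. New: F4, Q74, V, N10.
Round 2: rule 7 [V ∧ U ∧ M → D3]; rule 9 [F4 ∧ H8 → A3]. New: D3, A3.
Round 3: rule 1 [A3 → P]; rule 8 [D3 ∧ A3 → J]. New: P, J.
Derived: V (round 1), D3 (round 2), A3 (round 2). K2 never appears in any round.

K2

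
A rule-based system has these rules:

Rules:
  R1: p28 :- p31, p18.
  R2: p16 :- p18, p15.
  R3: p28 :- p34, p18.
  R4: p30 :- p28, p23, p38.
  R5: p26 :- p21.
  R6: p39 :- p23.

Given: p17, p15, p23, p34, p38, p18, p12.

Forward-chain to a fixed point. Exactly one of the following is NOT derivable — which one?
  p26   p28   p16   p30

Round 1: R2 [p16 :- p18, p15.]; R3 [p28 :- p34, p18.]; R6 [p39 :- p23.]. Adds p16, p28, p39.
Round 2: R4 [p30 :- p28, p23, p38.]. Adds p30.
Derived: p16 (round 1), p30 (round 2), p28 (round 1). p26 never appears in any round.

p26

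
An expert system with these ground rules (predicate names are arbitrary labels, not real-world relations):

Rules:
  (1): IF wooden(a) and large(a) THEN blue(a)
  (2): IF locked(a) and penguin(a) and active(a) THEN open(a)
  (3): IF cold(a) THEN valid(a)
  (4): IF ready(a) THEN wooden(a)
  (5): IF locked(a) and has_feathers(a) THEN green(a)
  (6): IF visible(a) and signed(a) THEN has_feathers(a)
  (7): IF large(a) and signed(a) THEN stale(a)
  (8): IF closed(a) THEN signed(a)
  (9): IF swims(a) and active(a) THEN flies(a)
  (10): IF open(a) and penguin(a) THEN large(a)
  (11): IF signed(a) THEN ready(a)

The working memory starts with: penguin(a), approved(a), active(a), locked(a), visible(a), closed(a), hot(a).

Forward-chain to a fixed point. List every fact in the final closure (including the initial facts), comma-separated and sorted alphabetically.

active(a), approved(a), blue(a), closed(a), green(a), has_feathers(a), hot(a), large(a), locked(a), open(a), penguin(a), ready(a), signed(a), stale(a), visible(a), wooden(a)

Round 1 — (2), (8), derive open(a), signed(a).
Round 2 — (6), (10), (11), derive has_feathers(a), large(a), ready(a).
Round 3 — (4), (5), (7), derive wooden(a), green(a), stale(a).
Round 4 — (1), derive blue(a).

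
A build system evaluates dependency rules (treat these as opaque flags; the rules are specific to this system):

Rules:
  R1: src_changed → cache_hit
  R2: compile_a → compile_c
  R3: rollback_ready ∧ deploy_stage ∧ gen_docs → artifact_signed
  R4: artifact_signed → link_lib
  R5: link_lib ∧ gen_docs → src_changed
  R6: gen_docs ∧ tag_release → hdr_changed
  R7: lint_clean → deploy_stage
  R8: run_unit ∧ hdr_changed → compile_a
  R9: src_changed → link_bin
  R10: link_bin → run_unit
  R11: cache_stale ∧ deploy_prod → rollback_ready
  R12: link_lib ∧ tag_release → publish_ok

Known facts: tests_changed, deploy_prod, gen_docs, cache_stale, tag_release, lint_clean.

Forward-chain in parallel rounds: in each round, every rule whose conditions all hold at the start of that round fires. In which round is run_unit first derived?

Round 1 — R6, R7, R11, derive hdr_changed, deploy_stage, rollback_ready.
Round 2 — R3, derive artifact_signed.
Round 3 — R4, derive link_lib.
Round 4 — R5, R12, derive src_changed, publish_ok.
Round 5 — R1, R9, derive cache_hit, link_bin.
Round 6 — R10, derive run_unit.
run_unit first appears in round 6.

6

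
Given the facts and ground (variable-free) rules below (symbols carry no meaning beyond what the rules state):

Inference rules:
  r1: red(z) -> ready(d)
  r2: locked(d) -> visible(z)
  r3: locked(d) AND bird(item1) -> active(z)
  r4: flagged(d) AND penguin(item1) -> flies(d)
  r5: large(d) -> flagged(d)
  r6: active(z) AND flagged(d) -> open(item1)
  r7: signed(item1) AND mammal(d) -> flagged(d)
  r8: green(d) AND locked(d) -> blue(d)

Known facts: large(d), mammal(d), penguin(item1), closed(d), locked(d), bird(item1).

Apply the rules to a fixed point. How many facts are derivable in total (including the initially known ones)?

11

[1] r2 [locked(d) -> visible(z)]; r3 [locked(d) AND bird(item1) -> active(z)]; r5 [large(d) -> flagged(d)]. ⇒ new: visible(z), active(z), flagged(d).
[2] r4 [flagged(d) AND penguin(item1) -> flies(d)]; r6 [active(z) AND flagged(d) -> open(item1)]. ⇒ new: flies(d), open(item1).
Closure: {active(z), bird(item1), closed(d), flagged(d), flies(d), large(d), locked(d), mammal(d), open(item1), penguin(item1), visible(z)} — 11 facts.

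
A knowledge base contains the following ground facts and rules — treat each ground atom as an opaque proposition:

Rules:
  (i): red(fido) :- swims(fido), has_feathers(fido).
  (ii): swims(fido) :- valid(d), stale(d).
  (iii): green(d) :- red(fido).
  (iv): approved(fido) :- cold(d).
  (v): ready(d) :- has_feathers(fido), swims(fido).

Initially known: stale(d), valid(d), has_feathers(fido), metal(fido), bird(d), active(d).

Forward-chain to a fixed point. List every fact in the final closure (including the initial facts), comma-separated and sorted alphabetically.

Round 1: (ii) [swims(fido) :- valid(d), stale(d).]. New: swims(fido).
Round 2: (i) [red(fido) :- swims(fido), has_feathers(fido).]; (v) [ready(d) :- has_feathers(fido), swims(fido).]. New: red(fido), ready(d).
Round 3: (iii) [green(d) :- red(fido).]. New: green(d).

active(d), bird(d), green(d), has_feathers(fido), metal(fido), ready(d), red(fido), stale(d), swims(fido), valid(d)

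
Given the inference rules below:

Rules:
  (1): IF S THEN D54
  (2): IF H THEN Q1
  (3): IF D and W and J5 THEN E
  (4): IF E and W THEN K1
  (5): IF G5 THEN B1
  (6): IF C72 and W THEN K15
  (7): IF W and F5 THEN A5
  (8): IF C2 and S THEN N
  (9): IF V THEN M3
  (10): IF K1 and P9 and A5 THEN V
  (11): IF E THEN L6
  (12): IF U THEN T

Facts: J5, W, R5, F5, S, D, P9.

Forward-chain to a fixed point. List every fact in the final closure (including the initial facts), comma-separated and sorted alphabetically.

A5, D, D54, E, F5, J5, K1, L6, M3, P9, R5, S, V, W

Round 1 fires (1), (3), (7), giving D54, E, A5.
Round 2 fires (4), (11), giving K1, L6.
Round 3 fires (10), giving V.
Round 4 fires (9), giving M3.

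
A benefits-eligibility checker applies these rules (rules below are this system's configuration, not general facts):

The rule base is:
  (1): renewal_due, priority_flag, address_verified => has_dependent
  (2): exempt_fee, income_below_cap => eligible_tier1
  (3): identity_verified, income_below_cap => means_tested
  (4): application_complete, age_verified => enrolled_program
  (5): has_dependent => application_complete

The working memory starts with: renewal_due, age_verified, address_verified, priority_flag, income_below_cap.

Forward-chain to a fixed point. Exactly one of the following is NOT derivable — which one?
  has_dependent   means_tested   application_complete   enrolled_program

[1] (1) [renewal_due, priority_flag, address_verified => has_dependent]. ⇒ new: has_dependent.
[2] (5) [has_dependent => application_complete]. ⇒ new: application_complete.
[3] (4) [application_complete, age_verified => enrolled_program]. ⇒ new: enrolled_program.
Derived: application_complete (round 2), enrolled_program (round 3), has_dependent (round 1). means_tested never appears in any round.

means_tested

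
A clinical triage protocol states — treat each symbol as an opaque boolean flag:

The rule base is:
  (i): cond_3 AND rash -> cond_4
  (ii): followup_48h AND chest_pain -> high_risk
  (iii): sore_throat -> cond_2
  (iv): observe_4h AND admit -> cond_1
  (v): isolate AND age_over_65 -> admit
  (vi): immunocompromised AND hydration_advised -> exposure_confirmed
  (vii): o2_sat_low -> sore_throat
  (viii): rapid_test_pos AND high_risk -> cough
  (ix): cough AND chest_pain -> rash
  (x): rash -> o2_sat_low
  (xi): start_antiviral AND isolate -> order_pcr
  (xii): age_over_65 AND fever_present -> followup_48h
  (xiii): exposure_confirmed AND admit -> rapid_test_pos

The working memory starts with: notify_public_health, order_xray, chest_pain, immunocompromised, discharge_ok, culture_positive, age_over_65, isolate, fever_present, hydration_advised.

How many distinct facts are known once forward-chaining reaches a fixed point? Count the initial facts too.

Round 1 — (v), (vi), (xii), derive admit, exposure_confirmed, followup_48h.
Round 2 — (ii), (xiii), derive high_risk, rapid_test_pos.
Round 3 — (viii), derive cough.
Round 4 — (ix), derive rash.
Round 5 — (x), derive o2_sat_low.
Round 6 — (vii), derive sore_throat.
Round 7 — (iii), derive cond_2.
Closure: {admit, age_over_65, chest_pain, cond_2, cough, culture_positive, discharge_ok, exposure_confirmed, fever_present, followup_48h, high_risk, hydration_advised, immunocompromised, isolate, notify_public_health, o2_sat_low, order_xray, rapid_test_pos, rash, sore_throat} — 20 facts.

20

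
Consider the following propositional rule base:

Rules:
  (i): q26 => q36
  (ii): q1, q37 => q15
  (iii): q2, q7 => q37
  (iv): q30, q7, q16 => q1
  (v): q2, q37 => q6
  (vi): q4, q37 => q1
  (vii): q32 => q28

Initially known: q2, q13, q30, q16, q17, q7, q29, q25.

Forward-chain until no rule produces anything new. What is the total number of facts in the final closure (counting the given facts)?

Round 1 — (iii), (iv), derive q37, q1.
Round 2 — (ii), (v), derive q15, q6.
Closure: {q1, q13, q15, q16, q17, q2, q25, q29, q30, q37, q6, q7} — 12 facts.

12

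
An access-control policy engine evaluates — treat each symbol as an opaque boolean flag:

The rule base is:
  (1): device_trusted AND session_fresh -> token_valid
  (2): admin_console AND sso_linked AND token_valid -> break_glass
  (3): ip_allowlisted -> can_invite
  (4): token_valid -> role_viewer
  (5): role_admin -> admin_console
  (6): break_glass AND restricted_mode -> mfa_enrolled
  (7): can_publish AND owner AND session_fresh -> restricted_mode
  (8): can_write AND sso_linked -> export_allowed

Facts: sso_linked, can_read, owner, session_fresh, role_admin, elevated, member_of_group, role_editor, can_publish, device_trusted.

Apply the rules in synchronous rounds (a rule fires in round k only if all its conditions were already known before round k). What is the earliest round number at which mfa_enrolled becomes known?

Round 1: (1) [device_trusted AND session_fresh -> token_valid]; (5) [role_admin -> admin_console]; (7) [can_publish AND owner AND session_fresh -> restricted_mode]. New: token_valid, admin_console, restricted_mode.
Round 2: (2) [admin_console AND sso_linked AND token_valid -> break_glass]; (4) [token_valid -> role_viewer]. New: break_glass, role_viewer.
Round 3: (6) [break_glass AND restricted_mode -> mfa_enrolled]. New: mfa_enrolled.
mfa_enrolled first appears in round 3.

3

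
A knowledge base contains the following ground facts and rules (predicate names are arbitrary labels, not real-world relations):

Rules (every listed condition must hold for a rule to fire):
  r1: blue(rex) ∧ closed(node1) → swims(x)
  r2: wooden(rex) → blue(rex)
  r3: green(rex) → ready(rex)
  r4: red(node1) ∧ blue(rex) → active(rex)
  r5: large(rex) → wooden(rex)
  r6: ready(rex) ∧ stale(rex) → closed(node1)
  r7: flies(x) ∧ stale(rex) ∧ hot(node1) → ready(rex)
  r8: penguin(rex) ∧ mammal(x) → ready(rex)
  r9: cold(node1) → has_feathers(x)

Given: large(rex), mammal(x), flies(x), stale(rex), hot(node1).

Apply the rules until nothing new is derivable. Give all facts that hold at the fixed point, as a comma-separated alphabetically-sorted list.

blue(rex), closed(node1), flies(x), hot(node1), large(rex), mammal(x), ready(rex), stale(rex), swims(x), wooden(rex)

Round 1 fires r5, r7, giving wooden(rex), ready(rex).
Round 2 fires r2, r6, giving blue(rex), closed(node1).
Round 3 fires r1, giving swims(x).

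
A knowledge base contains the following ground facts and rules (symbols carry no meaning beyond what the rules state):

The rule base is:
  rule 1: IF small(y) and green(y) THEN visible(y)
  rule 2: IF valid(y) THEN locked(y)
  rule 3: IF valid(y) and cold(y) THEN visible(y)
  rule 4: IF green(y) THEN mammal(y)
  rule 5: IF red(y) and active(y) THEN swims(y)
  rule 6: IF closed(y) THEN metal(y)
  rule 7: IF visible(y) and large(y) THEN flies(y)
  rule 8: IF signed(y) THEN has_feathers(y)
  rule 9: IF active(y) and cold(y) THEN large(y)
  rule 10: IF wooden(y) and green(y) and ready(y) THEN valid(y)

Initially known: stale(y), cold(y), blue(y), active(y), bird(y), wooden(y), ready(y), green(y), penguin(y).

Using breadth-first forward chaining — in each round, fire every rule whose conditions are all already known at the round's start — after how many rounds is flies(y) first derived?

3

Round 1 fires rule 4, rule 9, rule 10, giving mammal(y), large(y), valid(y).
Round 2 fires rule 2, rule 3, giving locked(y), visible(y).
Round 3 fires rule 7, giving flies(y).
flies(y) first appears in round 3.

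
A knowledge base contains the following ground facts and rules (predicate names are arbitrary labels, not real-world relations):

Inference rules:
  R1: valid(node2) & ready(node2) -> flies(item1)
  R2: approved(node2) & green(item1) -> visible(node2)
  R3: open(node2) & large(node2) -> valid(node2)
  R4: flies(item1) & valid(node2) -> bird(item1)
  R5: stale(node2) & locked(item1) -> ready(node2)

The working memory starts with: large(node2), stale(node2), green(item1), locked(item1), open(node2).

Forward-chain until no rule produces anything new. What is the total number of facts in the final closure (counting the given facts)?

9

Round 1 fires R3, R5, giving valid(node2), ready(node2).
Round 2 fires R1, giving flies(item1).
Round 3 fires R4, giving bird(item1).
Closure: {bird(item1), flies(item1), green(item1), large(node2), locked(item1), open(node2), ready(node2), stale(node2), valid(node2)} — 9 facts.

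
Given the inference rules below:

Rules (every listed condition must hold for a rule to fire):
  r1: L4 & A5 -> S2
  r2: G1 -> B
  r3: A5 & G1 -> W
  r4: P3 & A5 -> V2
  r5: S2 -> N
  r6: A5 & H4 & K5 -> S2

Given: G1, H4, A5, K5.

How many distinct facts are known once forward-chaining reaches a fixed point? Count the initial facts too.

Round 1: r2 [G1 -> B]; r3 [A5 & G1 -> W]; r6 [A5 & H4 & K5 -> S2]. Adds B, W, S2.
Round 2: r5 [S2 -> N]. Adds N.
Closure: {A5, B, G1, H4, K5, N, S2, W} — 8 facts.

8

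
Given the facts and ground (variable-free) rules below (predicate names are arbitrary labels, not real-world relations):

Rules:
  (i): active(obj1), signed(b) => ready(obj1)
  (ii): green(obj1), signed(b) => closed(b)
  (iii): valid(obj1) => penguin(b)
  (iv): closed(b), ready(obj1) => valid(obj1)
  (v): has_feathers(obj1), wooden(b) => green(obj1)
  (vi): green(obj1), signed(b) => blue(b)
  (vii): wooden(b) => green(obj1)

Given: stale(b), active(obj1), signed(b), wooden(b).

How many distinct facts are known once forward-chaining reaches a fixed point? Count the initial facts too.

10

Round 1: (i) [active(obj1), signed(b) => ready(obj1)]; (vii) [wooden(b) => green(obj1)]. Adds ready(obj1), green(obj1).
Round 2: (ii) [green(obj1), signed(b) => closed(b)]; (vi) [green(obj1), signed(b) => blue(b)]. Adds closed(b), blue(b).
Round 3: (iv) [closed(b), ready(obj1) => valid(obj1)]. Adds valid(obj1).
Round 4: (iii) [valid(obj1) => penguin(b)]. Adds penguin(b).
Closure: {active(obj1), blue(b), closed(b), green(obj1), penguin(b), ready(obj1), signed(b), stale(b), valid(obj1), wooden(b)} — 10 facts.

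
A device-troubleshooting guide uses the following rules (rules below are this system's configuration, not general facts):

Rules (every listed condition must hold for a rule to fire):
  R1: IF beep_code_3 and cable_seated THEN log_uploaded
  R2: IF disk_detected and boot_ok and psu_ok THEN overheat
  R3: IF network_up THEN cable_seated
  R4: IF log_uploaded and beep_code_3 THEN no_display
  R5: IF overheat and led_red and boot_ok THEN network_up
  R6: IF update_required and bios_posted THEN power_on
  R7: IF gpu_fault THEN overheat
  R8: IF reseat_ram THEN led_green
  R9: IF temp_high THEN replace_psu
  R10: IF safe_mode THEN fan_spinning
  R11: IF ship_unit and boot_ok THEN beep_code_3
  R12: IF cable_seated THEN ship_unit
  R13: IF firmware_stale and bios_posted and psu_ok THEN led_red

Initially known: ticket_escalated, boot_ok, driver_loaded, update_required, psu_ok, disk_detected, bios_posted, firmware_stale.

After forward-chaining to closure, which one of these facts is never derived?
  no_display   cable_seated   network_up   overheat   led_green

led_green

[1] R2 [IF disk_detected and boot_ok and psu_ok THEN overheat]; R6 [IF update_required and bios_posted THEN power_on]; R13 [IF firmware_stale and bios_posted and psu_ok THEN led_red]. ⇒ new: overheat, power_on, led_red.
[2] R5 [IF overheat and led_red and boot_ok THEN network_up]. ⇒ new: network_up.
[3] R3 [IF network_up THEN cable_seated]. ⇒ new: cable_seated.
[4] R12 [IF cable_seated THEN ship_unit]. ⇒ new: ship_unit.
[5] R11 [IF ship_unit and boot_ok THEN beep_code_3]. ⇒ new: beep_code_3.
[6] R1 [IF beep_code_3 and cable_seated THEN log_uploaded]. ⇒ new: log_uploaded.
[7] R4 [IF log_uploaded and beep_code_3 THEN no_display]. ⇒ new: no_display.
Derived: no_display (round 7), network_up (round 2), cable_seated (round 3), overheat (round 1). led_green never appears in any round.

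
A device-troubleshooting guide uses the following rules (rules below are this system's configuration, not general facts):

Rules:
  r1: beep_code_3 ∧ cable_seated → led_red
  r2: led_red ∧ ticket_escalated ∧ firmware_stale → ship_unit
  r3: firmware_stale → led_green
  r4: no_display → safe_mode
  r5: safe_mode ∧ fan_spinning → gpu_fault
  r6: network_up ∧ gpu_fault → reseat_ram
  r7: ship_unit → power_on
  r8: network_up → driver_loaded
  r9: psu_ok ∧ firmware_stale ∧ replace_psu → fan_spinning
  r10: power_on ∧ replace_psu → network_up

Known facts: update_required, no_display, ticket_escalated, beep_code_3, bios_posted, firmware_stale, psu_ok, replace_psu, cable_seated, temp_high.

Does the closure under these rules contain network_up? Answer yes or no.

yes

Round 1: r1 [beep_code_3 ∧ cable_seated → led_red]; r3 [firmware_stale → led_green]; r4 [no_display → safe_mode]; r9 [psu_ok ∧ firmware_stale ∧ replace_psu → fan_spinning]. New: led_red, led_green, safe_mode, fan_spinning.
Round 2: r2 [led_red ∧ ticket_escalated ∧ firmware_stale → ship_unit]; r5 [safe_mode ∧ fan_spinning → gpu_fault]. New: ship_unit, gpu_fault.
Round 3: r7 [ship_unit → power_on]. New: power_on.
Round 4: r10 [power_on ∧ replace_psu → network_up]. New: network_up.
Round 5: r6 [network_up ∧ gpu_fault → reseat_ram]; r8 [network_up → driver_loaded]. New: reseat_ram, driver_loaded.
network_up appears in round 4, so it is derivable.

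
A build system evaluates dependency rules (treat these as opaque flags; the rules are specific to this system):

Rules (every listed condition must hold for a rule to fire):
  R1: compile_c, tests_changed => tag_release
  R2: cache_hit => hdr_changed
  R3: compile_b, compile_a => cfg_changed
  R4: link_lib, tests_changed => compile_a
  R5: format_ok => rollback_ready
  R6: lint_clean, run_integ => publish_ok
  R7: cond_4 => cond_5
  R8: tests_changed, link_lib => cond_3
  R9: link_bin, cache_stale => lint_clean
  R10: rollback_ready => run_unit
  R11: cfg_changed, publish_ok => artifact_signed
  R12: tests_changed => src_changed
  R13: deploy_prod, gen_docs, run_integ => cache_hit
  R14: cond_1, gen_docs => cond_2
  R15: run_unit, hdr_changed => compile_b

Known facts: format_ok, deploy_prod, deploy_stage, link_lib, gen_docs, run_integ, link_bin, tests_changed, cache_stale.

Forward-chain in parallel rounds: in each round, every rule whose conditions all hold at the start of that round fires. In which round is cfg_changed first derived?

Round 1 — R4, R5, R8, R9, R12, R13, derive compile_a, rollback_ready, cond_3, lint_clean, src_changed, cache_hit.
Round 2 — R2, R6, R10, derive hdr_changed, publish_ok, run_unit.
Round 3 — R15, derive compile_b.
Round 4 — R3, derive cfg_changed.
cfg_changed first appears in round 4.

4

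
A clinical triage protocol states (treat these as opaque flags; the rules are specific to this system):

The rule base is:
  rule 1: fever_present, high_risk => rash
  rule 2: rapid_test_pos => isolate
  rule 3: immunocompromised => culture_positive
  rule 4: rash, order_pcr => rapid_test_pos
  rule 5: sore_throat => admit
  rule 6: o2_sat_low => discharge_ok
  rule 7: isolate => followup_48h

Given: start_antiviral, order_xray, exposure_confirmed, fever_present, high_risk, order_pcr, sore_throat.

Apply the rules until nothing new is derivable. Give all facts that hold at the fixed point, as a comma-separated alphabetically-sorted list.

admit, exposure_confirmed, fever_present, followup_48h, high_risk, isolate, order_pcr, order_xray, rapid_test_pos, rash, sore_throat, start_antiviral

Round 1: rule 1 [fever_present, high_risk => rash]; rule 5 [sore_throat => admit]. Adds rash, admit.
Round 2: rule 4 [rash, order_pcr => rapid_test_pos]. Adds rapid_test_pos.
Round 3: rule 2 [rapid_test_pos => isolate]. Adds isolate.
Round 4: rule 7 [isolate => followup_48h]. Adds followup_48h.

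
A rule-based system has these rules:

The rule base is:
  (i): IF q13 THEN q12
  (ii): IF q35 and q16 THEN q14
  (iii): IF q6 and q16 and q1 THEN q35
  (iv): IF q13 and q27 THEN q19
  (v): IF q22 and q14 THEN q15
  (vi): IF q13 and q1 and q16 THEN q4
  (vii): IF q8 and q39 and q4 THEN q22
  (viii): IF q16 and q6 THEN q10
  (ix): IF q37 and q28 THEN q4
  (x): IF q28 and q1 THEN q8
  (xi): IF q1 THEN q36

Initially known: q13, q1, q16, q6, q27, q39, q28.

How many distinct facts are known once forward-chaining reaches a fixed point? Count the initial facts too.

Round 1: (i) [IF q13 THEN q12]; (iii) [IF q6 and q16 and q1 THEN q35]; (iv) [IF q13 and q27 THEN q19]; (vi) [IF q13 and q1 and q16 THEN q4]; (viii) [IF q16 and q6 THEN q10]; (x) [IF q28 and q1 THEN q8]; (xi) [IF q1 THEN q36]. Adds q12, q35, q19, q4, q10, q8, q36.
Round 2: (ii) [IF q35 and q16 THEN q14]; (vii) [IF q8 and q39 and q4 THEN q22]. Adds q14, q22.
Round 3: (v) [IF q22 and q14 THEN q15]. Adds q15.
Closure: {q1, q10, q12, q13, q14, q15, q16, q19, q22, q27, q28, q35, q36, q39, q4, q6, q8} — 17 facts.

17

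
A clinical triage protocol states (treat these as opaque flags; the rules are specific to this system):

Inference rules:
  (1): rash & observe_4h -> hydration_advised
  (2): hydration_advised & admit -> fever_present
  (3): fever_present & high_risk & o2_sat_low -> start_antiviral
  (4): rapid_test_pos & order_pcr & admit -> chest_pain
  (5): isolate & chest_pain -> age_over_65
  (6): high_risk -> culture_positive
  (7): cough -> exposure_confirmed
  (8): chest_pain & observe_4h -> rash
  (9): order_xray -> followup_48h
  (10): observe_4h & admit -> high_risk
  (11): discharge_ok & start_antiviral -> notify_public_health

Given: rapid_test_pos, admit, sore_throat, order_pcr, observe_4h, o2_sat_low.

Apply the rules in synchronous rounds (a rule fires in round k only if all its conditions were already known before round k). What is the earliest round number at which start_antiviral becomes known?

5

Round 1: (4) [rapid_test_pos & order_pcr & admit -> chest_pain]; (10) [observe_4h & admit -> high_risk]. New: chest_pain, high_risk.
Round 2: (6) [high_risk -> culture_positive]; (8) [chest_pain & observe_4h -> rash]. New: culture_positive, rash.
Round 3: (1) [rash & observe_4h -> hydration_advised]. New: hydration_advised.
Round 4: (2) [hydration_advised & admit -> fever_present]. New: fever_present.
Round 5: (3) [fever_present & high_risk & o2_sat_low -> start_antiviral]. New: start_antiviral.
start_antiviral first appears in round 5.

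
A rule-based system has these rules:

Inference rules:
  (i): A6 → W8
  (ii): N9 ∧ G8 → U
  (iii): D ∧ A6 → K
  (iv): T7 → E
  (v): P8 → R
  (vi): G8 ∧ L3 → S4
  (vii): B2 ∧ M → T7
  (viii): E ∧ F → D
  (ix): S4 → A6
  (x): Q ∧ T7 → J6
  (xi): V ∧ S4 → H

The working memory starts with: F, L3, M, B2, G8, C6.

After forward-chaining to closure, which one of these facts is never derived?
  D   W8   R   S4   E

R

Round 1 — (vi), (vii), derive S4, T7.
Round 2 — (iv), (ix), derive E, A6.
Round 3 — (i), (viii), derive W8, D.
Round 4 — (iii), derive K.
Derived: S4 (round 1), W8 (round 3), E (round 2), D (round 3). R never appears in any round.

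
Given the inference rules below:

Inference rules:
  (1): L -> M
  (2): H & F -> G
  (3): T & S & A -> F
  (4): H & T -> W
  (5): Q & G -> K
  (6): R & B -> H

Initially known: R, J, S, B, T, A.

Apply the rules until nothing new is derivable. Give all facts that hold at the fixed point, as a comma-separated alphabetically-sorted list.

[1] (3) [T & S & A -> F]; (6) [R & B -> H]. ⇒ new: F, H.
[2] (2) [H & F -> G]; (4) [H & T -> W]. ⇒ new: G, W.

A, B, F, G, H, J, R, S, T, W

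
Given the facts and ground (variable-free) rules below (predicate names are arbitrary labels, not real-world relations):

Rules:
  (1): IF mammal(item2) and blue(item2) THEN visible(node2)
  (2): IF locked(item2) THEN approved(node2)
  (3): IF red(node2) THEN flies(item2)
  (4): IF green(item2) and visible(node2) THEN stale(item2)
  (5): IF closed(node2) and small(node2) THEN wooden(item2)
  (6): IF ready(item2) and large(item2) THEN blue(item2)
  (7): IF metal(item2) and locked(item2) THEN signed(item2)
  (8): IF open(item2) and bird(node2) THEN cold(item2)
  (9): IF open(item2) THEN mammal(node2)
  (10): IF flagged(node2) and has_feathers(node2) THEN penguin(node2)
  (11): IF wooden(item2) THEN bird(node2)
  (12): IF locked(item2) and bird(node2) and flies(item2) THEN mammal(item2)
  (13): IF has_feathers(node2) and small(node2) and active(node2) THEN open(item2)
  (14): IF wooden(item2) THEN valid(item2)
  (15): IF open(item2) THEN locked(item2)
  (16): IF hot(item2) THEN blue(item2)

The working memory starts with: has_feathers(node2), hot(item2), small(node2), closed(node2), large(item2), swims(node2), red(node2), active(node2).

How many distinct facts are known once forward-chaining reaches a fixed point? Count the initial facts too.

20

[1] (3) [IF red(node2) THEN flies(item2)]; (5) [IF closed(node2) and small(node2) THEN wooden(item2)]; (13) [IF has_feathers(node2) and small(node2) and active(node2) THEN open(item2)]; (16) [IF hot(item2) THEN blue(item2)]. ⇒ new: flies(item2), wooden(item2), open(item2), blue(item2).
[2] (9) [IF open(item2) THEN mammal(node2)]; (11) [IF wooden(item2) THEN bird(node2)]; (14) [IF wooden(item2) THEN valid(item2)]; (15) [IF open(item2) THEN locked(item2)]. ⇒ new: mammal(node2), bird(node2), valid(item2), locked(item2).
[3] (2) [IF locked(item2) THEN approved(node2)]; (8) [IF open(item2) and bird(node2) THEN cold(item2)]; (12) [IF locked(item2) and bird(node2) and flies(item2) THEN mammal(item2)]. ⇒ new: approved(node2), cold(item2), mammal(item2).
[4] (1) [IF mammal(item2) and blue(item2) THEN visible(node2)]. ⇒ new: visible(node2).
Closure: {active(node2), approved(node2), bird(node2), blue(item2), closed(node2), cold(item2), flies(item2), has_feathers(node2), hot(item2), large(item2), locked(item2), mammal(item2), mammal(node2), open(item2), red(node2), small(node2), swims(node2), valid(item2), visible(node2), wooden(item2)} — 20 facts.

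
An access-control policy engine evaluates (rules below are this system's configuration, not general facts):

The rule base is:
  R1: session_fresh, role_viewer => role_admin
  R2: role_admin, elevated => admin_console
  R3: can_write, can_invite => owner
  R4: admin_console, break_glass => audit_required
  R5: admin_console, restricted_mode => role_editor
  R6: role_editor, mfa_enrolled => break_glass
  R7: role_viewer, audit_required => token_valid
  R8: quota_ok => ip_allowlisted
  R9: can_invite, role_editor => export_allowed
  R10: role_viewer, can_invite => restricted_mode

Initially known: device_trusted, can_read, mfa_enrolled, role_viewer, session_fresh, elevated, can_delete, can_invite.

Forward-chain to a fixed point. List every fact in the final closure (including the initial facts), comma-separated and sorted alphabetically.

Round 1: R1 [session_fresh, role_viewer => role_admin]; R10 [role_viewer, can_invite => restricted_mode]. New: role_admin, restricted_mode.
Round 2: R2 [role_admin, elevated => admin_console]. New: admin_console.
Round 3: R5 [admin_console, restricted_mode => role_editor]. New: role_editor.
Round 4: R6 [role_editor, mfa_enrolled => break_glass]; R9 [can_invite, role_editor => export_allowed]. New: break_glass, export_allowed.
Round 5: R4 [admin_console, break_glass => audit_required]. New: audit_required.
Round 6: R7 [role_viewer, audit_required => token_valid]. New: token_valid.

admin_console, audit_required, break_glass, can_delete, can_invite, can_read, device_trusted, elevated, export_allowed, mfa_enrolled, restricted_mode, role_admin, role_editor, role_viewer, session_fresh, token_valid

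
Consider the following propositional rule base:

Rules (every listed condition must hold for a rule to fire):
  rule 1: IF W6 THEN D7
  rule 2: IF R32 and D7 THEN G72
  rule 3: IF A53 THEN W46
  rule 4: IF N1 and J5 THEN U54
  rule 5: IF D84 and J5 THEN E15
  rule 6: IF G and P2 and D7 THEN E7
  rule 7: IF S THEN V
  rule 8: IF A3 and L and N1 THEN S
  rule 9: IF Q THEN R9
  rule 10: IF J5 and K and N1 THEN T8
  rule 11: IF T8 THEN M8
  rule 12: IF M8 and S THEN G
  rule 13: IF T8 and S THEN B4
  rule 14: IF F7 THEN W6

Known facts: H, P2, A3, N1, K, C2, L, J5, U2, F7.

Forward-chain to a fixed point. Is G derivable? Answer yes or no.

yes

Round 1 fires rule 4, rule 8, rule 10, rule 14, giving U54, S, T8, W6.
Round 2 fires rule 1, rule 7, rule 11, rule 13, giving D7, V, M8, B4.
Round 3 fires rule 12, giving G.
Round 4 fires rule 6, giving E7.
G appears in round 3, so it is derivable.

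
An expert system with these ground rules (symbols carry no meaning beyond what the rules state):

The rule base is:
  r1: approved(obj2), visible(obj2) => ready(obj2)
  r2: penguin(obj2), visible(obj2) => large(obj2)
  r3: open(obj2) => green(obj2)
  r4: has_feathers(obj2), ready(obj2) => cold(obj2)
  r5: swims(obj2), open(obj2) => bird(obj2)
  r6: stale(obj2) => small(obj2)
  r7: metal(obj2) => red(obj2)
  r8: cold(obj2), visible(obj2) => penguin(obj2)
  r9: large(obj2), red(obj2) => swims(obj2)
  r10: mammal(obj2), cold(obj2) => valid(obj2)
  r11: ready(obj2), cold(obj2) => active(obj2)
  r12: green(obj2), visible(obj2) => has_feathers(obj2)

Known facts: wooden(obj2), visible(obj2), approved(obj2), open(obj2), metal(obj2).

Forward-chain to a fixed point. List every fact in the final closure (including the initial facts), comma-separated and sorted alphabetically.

[1] r1 [approved(obj2), visible(obj2) => ready(obj2)]; r3 [open(obj2) => green(obj2)]; r7 [metal(obj2) => red(obj2)]. ⇒ new: ready(obj2), green(obj2), red(obj2).
[2] r12 [green(obj2), visible(obj2) => has_feathers(obj2)]. ⇒ new: has_feathers(obj2).
[3] r4 [has_feathers(obj2), ready(obj2) => cold(obj2)]. ⇒ new: cold(obj2).
[4] r8 [cold(obj2), visible(obj2) => penguin(obj2)]; r11 [ready(obj2), cold(obj2) => active(obj2)]. ⇒ new: penguin(obj2), active(obj2).
[5] r2 [penguin(obj2), visible(obj2) => large(obj2)]. ⇒ new: large(obj2).
[6] r9 [large(obj2), red(obj2) => swims(obj2)]. ⇒ new: swims(obj2).
[7] r5 [swims(obj2), open(obj2) => bird(obj2)]. ⇒ new: bird(obj2).

active(obj2), approved(obj2), bird(obj2), cold(obj2), green(obj2), has_feathers(obj2), large(obj2), metal(obj2), open(obj2), penguin(obj2), ready(obj2), red(obj2), swims(obj2), visible(obj2), wooden(obj2)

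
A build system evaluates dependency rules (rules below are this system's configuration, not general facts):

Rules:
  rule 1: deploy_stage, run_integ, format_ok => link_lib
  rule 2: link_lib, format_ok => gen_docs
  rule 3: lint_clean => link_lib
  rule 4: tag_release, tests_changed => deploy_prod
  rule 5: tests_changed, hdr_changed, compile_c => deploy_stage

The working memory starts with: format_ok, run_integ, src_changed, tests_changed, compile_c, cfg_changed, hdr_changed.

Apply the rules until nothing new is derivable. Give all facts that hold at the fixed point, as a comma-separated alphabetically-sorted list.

cfg_changed, compile_c, deploy_stage, format_ok, gen_docs, hdr_changed, link_lib, run_integ, src_changed, tests_changed

[1] rule 5 [tests_changed, hdr_changed, compile_c => deploy_stage]. ⇒ new: deploy_stage.
[2] rule 1 [deploy_stage, run_integ, format_ok => link_lib]. ⇒ new: link_lib.
[3] rule 2 [link_lib, format_ok => gen_docs]. ⇒ new: gen_docs.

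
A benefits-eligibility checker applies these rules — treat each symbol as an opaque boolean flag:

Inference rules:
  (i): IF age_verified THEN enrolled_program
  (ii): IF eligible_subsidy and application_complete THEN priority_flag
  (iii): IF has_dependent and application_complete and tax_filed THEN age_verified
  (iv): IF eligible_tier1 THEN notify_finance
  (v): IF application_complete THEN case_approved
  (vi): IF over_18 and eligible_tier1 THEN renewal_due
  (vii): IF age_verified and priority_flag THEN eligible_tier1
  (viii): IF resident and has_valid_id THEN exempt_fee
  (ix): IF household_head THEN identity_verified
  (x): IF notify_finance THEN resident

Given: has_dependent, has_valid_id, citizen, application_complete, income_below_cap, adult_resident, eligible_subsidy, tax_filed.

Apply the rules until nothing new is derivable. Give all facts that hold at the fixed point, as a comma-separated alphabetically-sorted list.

adult_resident, age_verified, application_complete, case_approved, citizen, eligible_subsidy, eligible_tier1, enrolled_program, exempt_fee, has_dependent, has_valid_id, income_below_cap, notify_finance, priority_flag, resident, tax_filed

Round 1: (ii) [IF eligible_subsidy and application_complete THEN priority_flag]; (iii) [IF has_dependent and application_complete and tax_filed THEN age_verified]; (v) [IF application_complete THEN case_approved]. Adds priority_flag, age_verified, case_approved.
Round 2: (i) [IF age_verified THEN enrolled_program]; (vii) [IF age_verified and priority_flag THEN eligible_tier1]. Adds enrolled_program, eligible_tier1.
Round 3: (iv) [IF eligible_tier1 THEN notify_finance]. Adds notify_finance.
Round 4: (x) [IF notify_finance THEN resident]. Adds resident.
Round 5: (viii) [IF resident and has_valid_id THEN exempt_fee]. Adds exempt_fee.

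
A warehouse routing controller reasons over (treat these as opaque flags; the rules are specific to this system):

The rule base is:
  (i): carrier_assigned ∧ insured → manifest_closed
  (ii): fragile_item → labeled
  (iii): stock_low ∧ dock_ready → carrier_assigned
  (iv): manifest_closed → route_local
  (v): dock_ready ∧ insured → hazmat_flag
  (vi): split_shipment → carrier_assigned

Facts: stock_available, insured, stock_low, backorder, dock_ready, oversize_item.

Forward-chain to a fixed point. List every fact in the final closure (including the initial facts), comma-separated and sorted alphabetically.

backorder, carrier_assigned, dock_ready, hazmat_flag, insured, manifest_closed, oversize_item, route_local, stock_available, stock_low

Round 1 — (iii), (v), derive carrier_assigned, hazmat_flag.
Round 2 — (i), derive manifest_closed.
Round 3 — (iv), derive route_local.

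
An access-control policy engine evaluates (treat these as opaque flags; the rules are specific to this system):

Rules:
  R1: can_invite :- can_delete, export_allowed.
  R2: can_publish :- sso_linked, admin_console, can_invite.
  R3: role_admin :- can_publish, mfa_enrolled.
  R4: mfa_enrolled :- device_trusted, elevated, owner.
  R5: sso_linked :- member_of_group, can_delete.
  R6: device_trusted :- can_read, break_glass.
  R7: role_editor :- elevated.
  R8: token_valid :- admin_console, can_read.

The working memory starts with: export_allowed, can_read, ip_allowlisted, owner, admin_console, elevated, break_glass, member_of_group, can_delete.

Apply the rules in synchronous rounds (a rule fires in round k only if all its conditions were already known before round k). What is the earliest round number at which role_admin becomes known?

Round 1: R1 [can_invite :- can_delete, export_allowed.]; R5 [sso_linked :- member_of_group, can_delete.]; R6 [device_trusted :- can_read, break_glass.]; R7 [role_editor :- elevated.]; R8 [token_valid :- admin_console, can_read.]. Adds can_invite, sso_linked, device_trusted, role_editor, token_valid.
Round 2: R2 [can_publish :- sso_linked, admin_console, can_invite.]; R4 [mfa_enrolled :- device_trusted, elevated, owner.]. Adds can_publish, mfa_enrolled.
Round 3: R3 [role_admin :- can_publish, mfa_enrolled.]. Adds role_admin.
role_admin first appears in round 3.

3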